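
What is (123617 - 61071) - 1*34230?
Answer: 28316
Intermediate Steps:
(123617 - 61071) - 1*34230 = 62546 - 34230 = 28316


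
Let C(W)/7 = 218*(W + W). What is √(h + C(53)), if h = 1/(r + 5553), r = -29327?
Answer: √91424988737682/23774 ≈ 402.19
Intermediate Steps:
C(W) = 3052*W (C(W) = 7*(218*(W + W)) = 7*(218*(2*W)) = 7*(436*W) = 3052*W)
h = -1/23774 (h = 1/(-29327 + 5553) = 1/(-23774) = -1/23774 ≈ -4.2063e-5)
√(h + C(53)) = √(-1/23774 + 3052*53) = √(-1/23774 + 161756) = √(3845587143/23774) = √91424988737682/23774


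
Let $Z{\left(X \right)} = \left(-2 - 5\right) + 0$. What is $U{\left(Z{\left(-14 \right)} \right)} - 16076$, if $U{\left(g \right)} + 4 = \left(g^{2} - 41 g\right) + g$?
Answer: $-15751$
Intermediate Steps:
$Z{\left(X \right)} = -7$ ($Z{\left(X \right)} = -7 + 0 = -7$)
$U{\left(g \right)} = -4 + g^{2} - 40 g$ ($U{\left(g \right)} = -4 + \left(\left(g^{2} - 41 g\right) + g\right) = -4 + \left(g^{2} - 40 g\right) = -4 + g^{2} - 40 g$)
$U{\left(Z{\left(-14 \right)} \right)} - 16076 = \left(-4 + \left(-7\right)^{2} - -280\right) - 16076 = \left(-4 + 49 + 280\right) - 16076 = 325 - 16076 = -15751$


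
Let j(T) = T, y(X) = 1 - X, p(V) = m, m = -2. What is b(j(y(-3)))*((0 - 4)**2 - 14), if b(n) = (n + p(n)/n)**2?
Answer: 49/2 ≈ 24.500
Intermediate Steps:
p(V) = -2
b(n) = (n - 2/n)**2
b(j(y(-3)))*((0 - 4)**2 - 14) = ((-2 + (1 - 1*(-3))**2)**2/(1 - 1*(-3))**2)*((0 - 4)**2 - 14) = ((-2 + (1 + 3)**2)**2/(1 + 3)**2)*((-4)**2 - 14) = ((-2 + 4**2)**2/4**2)*(16 - 14) = ((-2 + 16)**2/16)*2 = ((1/16)*14**2)*2 = ((1/16)*196)*2 = (49/4)*2 = 49/2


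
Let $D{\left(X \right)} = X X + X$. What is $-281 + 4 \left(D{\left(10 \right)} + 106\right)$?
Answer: $583$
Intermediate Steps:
$D{\left(X \right)} = X + X^{2}$ ($D{\left(X \right)} = X^{2} + X = X + X^{2}$)
$-281 + 4 \left(D{\left(10 \right)} + 106\right) = -281 + 4 \left(10 \left(1 + 10\right) + 106\right) = -281 + 4 \left(10 \cdot 11 + 106\right) = -281 + 4 \left(110 + 106\right) = -281 + 4 \cdot 216 = -281 + 864 = 583$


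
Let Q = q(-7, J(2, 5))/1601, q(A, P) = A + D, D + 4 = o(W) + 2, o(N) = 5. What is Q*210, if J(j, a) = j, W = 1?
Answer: -840/1601 ≈ -0.52467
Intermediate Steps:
D = 3 (D = -4 + (5 + 2) = -4 + 7 = 3)
q(A, P) = 3 + A (q(A, P) = A + 3 = 3 + A)
Q = -4/1601 (Q = (3 - 7)/1601 = -4*1/1601 = -4/1601 ≈ -0.0024984)
Q*210 = -4/1601*210 = -840/1601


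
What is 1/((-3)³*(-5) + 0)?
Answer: 1/135 ≈ 0.0074074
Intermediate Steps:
1/((-3)³*(-5) + 0) = 1/(-27*(-5) + 0) = 1/(135 + 0) = 1/135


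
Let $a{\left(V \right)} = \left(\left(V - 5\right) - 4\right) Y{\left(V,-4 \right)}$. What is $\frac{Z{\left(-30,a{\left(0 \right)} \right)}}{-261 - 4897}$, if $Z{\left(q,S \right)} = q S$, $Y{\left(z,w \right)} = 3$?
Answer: $- \frac{405}{2579} \approx -0.15704$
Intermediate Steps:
$a{\left(V \right)} = -27 + 3 V$ ($a{\left(V \right)} = \left(\left(V - 5\right) - 4\right) 3 = \left(\left(-5 + V\right) - 4\right) 3 = \left(-9 + V\right) 3 = -27 + 3 V$)
$Z{\left(q,S \right)} = S q$
$\frac{Z{\left(-30,a{\left(0 \right)} \right)}}{-261 - 4897} = \frac{\left(-27 + 3 \cdot 0\right) \left(-30\right)}{-261 - 4897} = \frac{\left(-27 + 0\right) \left(-30\right)}{-261 - 4897} = \frac{\left(-27\right) \left(-30\right)}{-5158} = 810 \left(- \frac{1}{5158}\right) = - \frac{405}{2579}$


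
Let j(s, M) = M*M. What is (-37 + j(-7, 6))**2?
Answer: 1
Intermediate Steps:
j(s, M) = M**2
(-37 + j(-7, 6))**2 = (-37 + 6**2)**2 = (-37 + 36)**2 = (-1)**2 = 1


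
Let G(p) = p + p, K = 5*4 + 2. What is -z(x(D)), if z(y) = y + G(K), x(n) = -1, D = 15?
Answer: -43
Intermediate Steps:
K = 22 (K = 20 + 2 = 22)
G(p) = 2*p
z(y) = 44 + y (z(y) = y + 2*22 = y + 44 = 44 + y)
-z(x(D)) = -(44 - 1) = -1*43 = -43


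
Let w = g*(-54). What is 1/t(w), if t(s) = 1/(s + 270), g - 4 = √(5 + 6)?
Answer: 54 - 54*√11 ≈ -125.10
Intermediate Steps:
g = 4 + √11 (g = 4 + √(5 + 6) = 4 + √11 ≈ 7.3166)
w = -216 - 54*√11 (w = (4 + √11)*(-54) = -216 - 54*√11 ≈ -395.10)
t(s) = 1/(270 + s)
1/t(w) = 1/(1/(270 + (-216 - 54*√11))) = 1/(1/(54 - 54*√11)) = 54 - 54*√11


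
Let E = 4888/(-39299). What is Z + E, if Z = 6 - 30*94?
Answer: -8507098/3023 ≈ -2814.1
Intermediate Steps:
E = -376/3023 (E = 4888*(-1/39299) = -376/3023 ≈ -0.12438)
Z = -2814 (Z = 6 - 2820 = -2814)
Z + E = -2814 - 376/3023 = -8507098/3023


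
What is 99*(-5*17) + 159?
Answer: -8256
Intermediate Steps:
99*(-5*17) + 159 = 99*(-85) + 159 = -8415 + 159 = -8256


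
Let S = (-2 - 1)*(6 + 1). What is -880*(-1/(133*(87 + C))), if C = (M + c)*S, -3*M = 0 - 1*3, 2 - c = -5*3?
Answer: -880/38703 ≈ -0.022737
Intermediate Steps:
S = -21 (S = -3*7 = -21)
c = 17 (c = 2 - (-5)*3 = 2 - 1*(-15) = 2 + 15 = 17)
M = 1 (M = -(0 - 1*3)/3 = -(0 - 3)/3 = -⅓*(-3) = 1)
C = -378 (C = (1 + 17)*(-21) = 18*(-21) = -378)
-880*(-1/(133*(87 + C))) = -880*(-1/(133*(87 - 378))) = -880/((-133*(-291))) = -880/38703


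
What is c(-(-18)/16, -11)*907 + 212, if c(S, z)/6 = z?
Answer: -59650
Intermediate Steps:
c(S, z) = 6*z
c(-(-18)/16, -11)*907 + 212 = (6*(-11))*907 + 212 = -66*907 + 212 = -59862 + 212 = -59650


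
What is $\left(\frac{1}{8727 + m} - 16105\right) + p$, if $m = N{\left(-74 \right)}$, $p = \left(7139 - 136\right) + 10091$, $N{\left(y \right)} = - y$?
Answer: $\frac{8704190}{8801} \approx 989.0$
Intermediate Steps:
$p = 17094$ ($p = 7003 + 10091 = 17094$)
$m = 74$ ($m = \left(-1\right) \left(-74\right) = 74$)
$\left(\frac{1}{8727 + m} - 16105\right) + p = \left(\frac{1}{8727 + 74} - 16105\right) + 17094 = \left(\frac{1}{8801} - 16105\right) + 17094 = - \frac{141740104}{8801} + 17094 = \frac{8704190}{8801}$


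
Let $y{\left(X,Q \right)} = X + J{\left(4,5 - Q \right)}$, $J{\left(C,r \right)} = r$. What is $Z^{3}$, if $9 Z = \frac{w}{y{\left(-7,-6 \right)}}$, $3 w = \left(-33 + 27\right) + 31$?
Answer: $\frac{15625}{1259712} \approx 0.012404$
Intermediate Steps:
$y{\left(X,Q \right)} = 5 + X - Q$ ($y{\left(X,Q \right)} = X - \left(-5 + Q\right) = 5 + X - Q$)
$w = \frac{25}{3}$ ($w = \frac{\left(-33 + 27\right) + 31}{3} = \frac{-6 + 31}{3} = \frac{1}{3} \cdot 25 = \frac{25}{3} \approx 8.3333$)
$Z = \frac{25}{108}$ ($Z = \frac{\frac{25}{3} \frac{1}{5 - 7 - -6}}{9} = \frac{\frac{25}{3} \frac{1}{5 - 7 + 6}}{9} = \frac{\frac{25}{3} \cdot \frac{1}{4}}{9} = \frac{1}{9} \cdot \frac{25}{12} = \frac{25}{108} \approx 0.23148$)
$Z^{3} = \left(\frac{25}{108}\right)^{3} = \frac{15625}{1259712}$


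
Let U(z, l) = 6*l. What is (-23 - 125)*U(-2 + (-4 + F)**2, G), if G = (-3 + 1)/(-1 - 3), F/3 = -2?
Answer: -444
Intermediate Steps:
F = -6 (F = 3*(-2) = -6)
G = 1/2 (G = -2/(-4) = -2*(-1/4) = 1/2 ≈ 0.50000)
(-23 - 125)*U(-2 + (-4 + F)**2, G) = (-23 - 125)*(6*(1/2)) = -148*3 = -444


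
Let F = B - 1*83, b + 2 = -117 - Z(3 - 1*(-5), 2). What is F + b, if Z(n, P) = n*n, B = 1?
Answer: -265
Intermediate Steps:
Z(n, P) = n²
b = -183 (b = -2 + (-117 - (3 - 1*(-5))²) = -2 + (-117 - (3 + 5)²) = -2 + (-117 - 1*8²) = -2 + (-117 - 1*64) = -2 + (-117 - 64) = -2 - 181 = -183)
F = -82 (F = 1 - 1*83 = 1 - 83 = -82)
F + b = -82 - 183 = -265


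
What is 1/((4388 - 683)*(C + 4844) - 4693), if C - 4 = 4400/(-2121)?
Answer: 707/12690268929 ≈ 5.5712e-8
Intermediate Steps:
C = 4084/2121 (C = 4 + 4400/(-2121) = 4 + 4400*(-1/2121) = 4 - 4400/2121 = 4084/2121 ≈ 1.9255)
1/((4388 - 683)*(C + 4844) - 4693) = 1/((4388 - 683)*(4084/2121 + 4844) - 4693) = 1/(3705*(10278208/2121) - 4693) = 1/(12693586880/707 - 4693) = 1/(12690268929/707) = 707/12690268929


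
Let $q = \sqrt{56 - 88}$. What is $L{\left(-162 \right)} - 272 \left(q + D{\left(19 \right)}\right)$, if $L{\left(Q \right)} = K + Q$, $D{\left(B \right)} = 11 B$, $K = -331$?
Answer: $-57341 - 1088 i \sqrt{2} \approx -57341.0 - 1538.7 i$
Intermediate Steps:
$q = 4 i \sqrt{2}$ ($q = \sqrt{-32} = 4 i \sqrt{2} \approx 5.6569 i$)
$L{\left(Q \right)} = -331 + Q$
$L{\left(-162 \right)} - 272 \left(q + D{\left(19 \right)}\right) = \left(-331 - 162\right) - 272 \left(4 i \sqrt{2} + 11 \cdot 19\right) = -493 - 272 \left(4 i \sqrt{2} + 209\right) = -493 - 272 \left(209 + 4 i \sqrt{2}\right) = -493 - \left(56848 + 1088 i \sqrt{2}\right) = -57341 - 1088 i \sqrt{2}$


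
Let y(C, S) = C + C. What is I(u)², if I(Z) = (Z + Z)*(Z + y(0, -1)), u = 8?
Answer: 16384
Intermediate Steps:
y(C, S) = 2*C
I(Z) = 2*Z² (I(Z) = (Z + Z)*(Z + 2*0) = (2*Z)*(Z + 0) = (2*Z)*Z = 2*Z²)
I(u)² = (2*8²)² = (2*64)² = 128² = 16384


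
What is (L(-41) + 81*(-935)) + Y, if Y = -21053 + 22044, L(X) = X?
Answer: -74785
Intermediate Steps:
Y = 991
(L(-41) + 81*(-935)) + Y = (-41 + 81*(-935)) + 991 = (-41 - 75735) + 991 = -75776 + 991 = -74785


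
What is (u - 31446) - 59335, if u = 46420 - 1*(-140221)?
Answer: 95860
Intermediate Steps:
u = 186641 (u = 46420 + 140221 = 186641)
(u - 31446) - 59335 = (186641 - 31446) - 59335 = 155195 - 59335 = 95860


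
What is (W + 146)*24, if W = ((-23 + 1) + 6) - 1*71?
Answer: 1416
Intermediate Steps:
W = -87 (W = (-22 + 6) - 71 = -16 - 71 = -87)
(W + 146)*24 = (-87 + 146)*24 = 59*24 = 1416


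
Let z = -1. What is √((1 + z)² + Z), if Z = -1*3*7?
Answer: I*√21 ≈ 4.5826*I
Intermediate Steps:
Z = -21 (Z = -3*7 = -21)
√((1 + z)² + Z) = √((1 - 1)² - 21) = √(0² - 21) = √(0 - 21) = √(-21) = I*√21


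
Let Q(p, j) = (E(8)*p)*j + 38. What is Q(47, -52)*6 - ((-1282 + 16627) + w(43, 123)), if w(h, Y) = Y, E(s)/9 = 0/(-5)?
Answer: -15240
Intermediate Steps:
E(s) = 0 (E(s) = 9*(0/(-5)) = 9*(0*(-1/5)) = 9*0 = 0)
Q(p, j) = 38 (Q(p, j) = (0*p)*j + 38 = 0*j + 38 = 0 + 38 = 38)
Q(47, -52)*6 - ((-1282 + 16627) + w(43, 123)) = 38*6 - ((-1282 + 16627) + 123) = 228 - (15345 + 123) = 228 - 1*15468 = 228 - 15468 = -15240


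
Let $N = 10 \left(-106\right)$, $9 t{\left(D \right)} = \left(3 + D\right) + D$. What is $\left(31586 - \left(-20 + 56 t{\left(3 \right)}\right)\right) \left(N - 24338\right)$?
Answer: $-801306900$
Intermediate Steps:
$t{\left(D \right)} = \frac{1}{3} + \frac{2 D}{9}$ ($t{\left(D \right)} = \frac{\left(3 + D\right) + D}{9} = \frac{3 + 2 D}{9} = \frac{1}{3} + \frac{2 D}{9}$)
$N = -1060$
$\left(31586 - \left(-20 + 56 t{\left(3 \right)}\right)\right) \left(N - 24338\right) = \left(31586 + \left(20 - 56 \left(\frac{1}{3} + \frac{2}{9} \cdot 3\right)\right)\right) \left(-1060 - 24338\right) = \left(31586 + \left(20 - 56 \left(\frac{1}{3} + \frac{2}{3}\right)\right)\right) \left(-25398\right) = \left(31586 + \left(20 - 56\right)\right) \left(-25398\right) = \left(31586 - 36\right) \left(-25398\right) = 31550 \left(-25398\right) = -801306900$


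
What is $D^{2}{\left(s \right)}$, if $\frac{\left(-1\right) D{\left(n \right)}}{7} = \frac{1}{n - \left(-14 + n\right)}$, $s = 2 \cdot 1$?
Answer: $\frac{1}{4} \approx 0.25$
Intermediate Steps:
$s = 2$
$D{\left(n \right)} = - \frac{1}{2}$ ($D{\left(n \right)} = - \frac{7}{n - \left(-14 + n\right)} = - \frac{7}{14} = \left(-7\right) \frac{1}{14} = - \frac{1}{2}$)
$D^{2}{\left(s \right)} = \left(- \frac{1}{2}\right)^{2} = \frac{1}{4}$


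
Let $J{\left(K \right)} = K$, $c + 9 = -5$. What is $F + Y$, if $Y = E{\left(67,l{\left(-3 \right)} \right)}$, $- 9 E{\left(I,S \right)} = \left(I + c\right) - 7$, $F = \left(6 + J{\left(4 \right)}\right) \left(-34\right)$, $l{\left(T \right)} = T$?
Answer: $- \frac{3106}{9} \approx -345.11$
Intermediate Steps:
$c = -14$ ($c = -9 - 5 = -14$)
$F = -340$ ($F = \left(6 + 4\right) \left(-34\right) = 10 \left(-34\right) = -340$)
$E{\left(I,S \right)} = \frac{7}{3} - \frac{I}{9}$ ($E{\left(I,S \right)} = - \frac{\left(I - 14\right) - 7}{9} = - \frac{\left(-14 + I\right) - 7}{9} = - \frac{-21 + I}{9} = \frac{7}{3} - \frac{I}{9}$)
$Y = - \frac{46}{9}$ ($Y = \frac{7}{3} - \frac{67}{9} = - \frac{46}{9} \approx -5.1111$)
$F + Y = -340 - \frac{46}{9} = - \frac{3106}{9}$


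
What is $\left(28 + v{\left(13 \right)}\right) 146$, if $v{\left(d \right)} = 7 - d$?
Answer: $3212$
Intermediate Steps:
$\left(28 + v{\left(13 \right)}\right) 146 = \left(28 + \left(7 - 13\right)\right) 146 = \left(28 - 6\right) 146 = 22 \cdot 146 = 3212$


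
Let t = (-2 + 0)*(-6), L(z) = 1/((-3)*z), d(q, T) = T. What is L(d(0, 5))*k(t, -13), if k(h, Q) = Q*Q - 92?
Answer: -77/15 ≈ -5.1333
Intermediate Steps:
L(z) = -1/(3*z)
t = 12 (t = -2*(-6) = 12)
k(h, Q) = -92 + Q² (k(h, Q) = Q² - 92 = -92 + Q²)
L(d(0, 5))*k(t, -13) = (-⅓/5)*(-92 + (-13)²) = (-⅓*⅕)*(-92 + 169) = -1/15*77 = -77/15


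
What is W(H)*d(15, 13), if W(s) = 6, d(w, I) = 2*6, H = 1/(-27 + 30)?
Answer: 72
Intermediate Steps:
H = 1/3 ≈ 0.33333
d(w, I) = 12
W(H)*d(15, 13) = 6*12 = 72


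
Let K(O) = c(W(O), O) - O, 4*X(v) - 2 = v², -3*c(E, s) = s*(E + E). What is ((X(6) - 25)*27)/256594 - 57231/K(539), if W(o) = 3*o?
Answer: 2221806087/22958491556 ≈ 0.096775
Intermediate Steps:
c(E, s) = -2*E*s/3 (c(E, s) = -s*(E + E)/3 = -s*2*E/3 = -2*E*s/3)
X(v) = ½ + v²/4
K(O) = -O - 2*O² (K(O) = -2*3*O*O/3 - O = -2*O² - O = -O - 2*O²)
((X(6) - 25)*27)/256594 - 57231/K(539) = (((½ + (¼)*6²) - 25)*27)/256594 - 57231*1/(539*(-1 - 2*539)) = (((½ + (¼)*36) - 25)*27)*(1/256594) - 57231*1/(539*(-1 - 1078)) = (((½ + 9) - 25)*27)*(1/256594) - 57231/(539*(-1079)) = ((19/2 - 25)*27)*(1/256594) - 57231/(-581581) = -31/2*27*(1/256594) - 57231*(-1/581581) = -837/2*1/256594 + 57231/581581 = -837/513188 + 57231/581581 = 2221806087/22958491556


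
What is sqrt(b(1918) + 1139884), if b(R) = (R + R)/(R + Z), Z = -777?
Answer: 2*sqrt(7571416830)/163 ≈ 1067.7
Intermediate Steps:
b(R) = 2*R/(-777 + R) (b(R) = (R + R)/(R - 777) = (2*R)/(-777 + R) = 2*R/(-777 + R))
sqrt(b(1918) + 1139884) = sqrt(2*1918/(-777 + 1918) + 1139884) = sqrt(2*1918/1141 + 1139884) = sqrt(2*1918*(1/1141) + 1139884) = sqrt(548/163 + 1139884) = sqrt(185801640/163) = 2*sqrt(7571416830)/163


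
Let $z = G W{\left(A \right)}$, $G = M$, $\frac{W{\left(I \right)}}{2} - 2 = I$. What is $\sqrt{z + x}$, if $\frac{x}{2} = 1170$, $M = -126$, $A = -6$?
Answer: $6 \sqrt{93} \approx 57.862$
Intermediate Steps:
$W{\left(I \right)} = 4 + 2 I$
$x = 2340$ ($x = 2 \cdot 1170 = 2340$)
$G = -126$
$z = 1008$ ($z = - 126 \left(4 + 2 \left(-6\right)\right) = - 126 \left(4 - 12\right) = \left(-126\right) \left(-8\right) = 1008$)
$\sqrt{z + x} = \sqrt{1008 + 2340} = \sqrt{3348} = 6 \sqrt{93}$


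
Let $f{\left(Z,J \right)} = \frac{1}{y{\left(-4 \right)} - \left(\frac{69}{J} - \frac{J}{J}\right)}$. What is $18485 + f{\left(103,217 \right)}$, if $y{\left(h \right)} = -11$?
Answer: $\frac{41387698}{2239} \approx 18485.0$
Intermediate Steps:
$f{\left(Z,J \right)} = \frac{1}{-10 - \frac{69}{J}}$ ($f{\left(Z,J \right)} = \frac{1}{-11 - \left(\frac{69}{J} - \frac{J}{J}\right)} = \frac{1}{-11 + \left(1 - \frac{69}{J}\right)} = \frac{1}{-10 - \frac{69}{J}}$)
$18485 + f{\left(103,217 \right)} = 18485 + \frac{217}{-69 - 2170} = 18485 + \frac{217}{-2239} = 18485 + 217 \left(- \frac{1}{2239}\right) = 18485 - \frac{217}{2239} = \frac{41387698}{2239}$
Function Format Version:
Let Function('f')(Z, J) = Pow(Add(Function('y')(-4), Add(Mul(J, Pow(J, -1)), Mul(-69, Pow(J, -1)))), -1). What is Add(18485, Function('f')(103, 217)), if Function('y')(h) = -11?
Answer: Rational(41387698, 2239) ≈ 18485.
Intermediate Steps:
Function('f')(Z, J) = Pow(Add(-10, Mul(-69, Pow(J, -1))), -1) (Function('f')(Z, J) = Pow(Add(-11, Add(Mul(J, Pow(J, -1)), Mul(-69, Pow(J, -1)))), -1) = Pow(Add(-11, Add(1, Mul(-69, Pow(J, -1)))), -1) = Pow(Add(-10, Mul(-69, Pow(J, -1))), -1))
Add(18485, Function('f')(103, 217)) = Add(18485, Mul(217, Pow(Add(-69, Mul(-10, 217)), -1))) = Add(18485, Mul(217, Pow(Add(-69, -2170), -1))) = Add(18485, Mul(217, Pow(-2239, -1))) = Add(18485, Mul(217, Rational(-1, 2239))) = Add(18485, Rational(-217, 2239)) = Rational(41387698, 2239)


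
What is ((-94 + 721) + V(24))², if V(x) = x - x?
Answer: 393129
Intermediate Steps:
V(x) = 0
((-94 + 721) + V(24))² = ((-94 + 721) + 0)² = (627 + 0)² = 627² = 393129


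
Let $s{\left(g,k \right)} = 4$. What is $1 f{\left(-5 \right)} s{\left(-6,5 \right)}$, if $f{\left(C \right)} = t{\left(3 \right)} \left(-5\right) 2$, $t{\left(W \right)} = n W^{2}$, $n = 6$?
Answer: $-2160$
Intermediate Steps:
$t{\left(W \right)} = 6 W^{2}$
$f{\left(C \right)} = -540$ ($f{\left(C \right)} = 6 \cdot 3^{2} \left(-5\right) 2 = 6 \cdot 9 \left(-5\right) 2 = 54 \left(-5\right) 2 = \left(-270\right) 2 = -540$)
$1 f{\left(-5 \right)} s{\left(-6,5 \right)} = 1 \left(-540\right) 4 = \left(-540\right) 4 = -2160$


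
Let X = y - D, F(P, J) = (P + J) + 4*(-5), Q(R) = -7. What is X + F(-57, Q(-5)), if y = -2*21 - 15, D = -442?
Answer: 301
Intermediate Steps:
y = -57 (y = -42 - 15 = -57)
F(P, J) = -20 + J + P (F(P, J) = (J + P) - 20 = -20 + J + P)
X = 385 (X = -57 - 1*(-442) = -57 + 442 = 385)
X + F(-57, Q(-5)) = 385 + (-20 - 7 - 57) = 385 - 84 = 301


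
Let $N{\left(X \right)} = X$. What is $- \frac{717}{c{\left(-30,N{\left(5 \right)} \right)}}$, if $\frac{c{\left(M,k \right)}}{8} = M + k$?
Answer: $\frac{717}{200} \approx 3.585$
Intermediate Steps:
$c{\left(M,k \right)} = 8 M + 8 k$ ($c{\left(M,k \right)} = 8 \left(M + k\right) = 8 M + 8 k$)
$- \frac{717}{c{\left(-30,N{\left(5 \right)} \right)}} = - \frac{717}{8 \left(-30\right) + 8 \cdot 5} = - \frac{717}{-240 + 40} = - \frac{717}{-200} = \left(-717\right) \left(- \frac{1}{200}\right) = \frac{717}{200}$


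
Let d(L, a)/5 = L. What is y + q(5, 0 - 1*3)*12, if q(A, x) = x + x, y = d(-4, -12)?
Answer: -92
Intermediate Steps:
d(L, a) = 5*L
y = -20 (y = 5*(-4) = -20)
q(A, x) = 2*x
y + q(5, 0 - 1*3)*12 = -20 + (2*(0 - 1*3))*12 = -20 + (2*(0 - 3))*12 = -20 + (2*(-3))*12 = -20 - 6*12 = -20 - 72 = -92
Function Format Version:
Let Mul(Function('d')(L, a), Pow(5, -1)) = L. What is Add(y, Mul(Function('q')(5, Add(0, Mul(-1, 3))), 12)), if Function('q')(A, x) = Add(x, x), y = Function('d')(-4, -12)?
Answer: -92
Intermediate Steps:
Function('d')(L, a) = Mul(5, L)
y = -20 (y = Mul(5, -4) = -20)
Function('q')(A, x) = Mul(2, x)
Add(y, Mul(Function('q')(5, Add(0, Mul(-1, 3))), 12)) = Add(-20, Mul(Mul(2, Add(0, Mul(-1, 3))), 12)) = Add(-20, Mul(Mul(2, Add(0, -3)), 12)) = Add(-20, Mul(Mul(2, -3), 12)) = Add(-20, Mul(-6, 12)) = Add(-20, -72) = -92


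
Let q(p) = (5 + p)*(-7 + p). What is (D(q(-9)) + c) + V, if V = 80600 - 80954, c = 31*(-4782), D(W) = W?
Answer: -148532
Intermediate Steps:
q(p) = (-7 + p)*(5 + p)
c = -148242
V = -354
(D(q(-9)) + c) + V = ((-35 + (-9)² - 2*(-9)) - 148242) - 354 = ((-35 + 81 + 18) - 148242) - 354 = (64 - 148242) - 354 = -148178 - 354 = -148532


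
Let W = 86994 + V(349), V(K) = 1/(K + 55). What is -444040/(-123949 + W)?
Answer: 179392160/14929819 ≈ 12.016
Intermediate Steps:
V(K) = 1/(55 + K)
W = 35145577/404 (W = 86994 + 1/(55 + 349) = 86994 + 1/404 = 35145577/404 ≈ 86994.)
-444040/(-123949 + W) = -444040/(-123949 + 35145577/404) = -444040/(-14929819/404) = -444040*(-404/14929819) = 179392160/14929819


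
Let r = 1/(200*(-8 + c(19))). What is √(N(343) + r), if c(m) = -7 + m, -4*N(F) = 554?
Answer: 3*I*√24622/40 ≈ 11.769*I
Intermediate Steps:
N(F) = -277/2 (N(F) = -¼*554 = -277/2)
r = 1/800 (r = 1/(200*(-8 + (-7 + 19))) = 1/(200*(-8 + 12)) = 1/(200*4) = 1/800 ≈ 0.0012500)
√(N(343) + r) = √(-277/2 + 1/800) = √(-110799/800) = 3*I*√24622/40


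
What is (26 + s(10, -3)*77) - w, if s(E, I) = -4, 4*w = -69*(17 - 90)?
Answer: -6165/4 ≈ -1541.3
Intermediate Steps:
w = 5037/4 (w = (-69*(17 - 90))/4 = (-69*(-73))/4 = (¼)*5037 = 5037/4 ≈ 1259.3)
(26 + s(10, -3)*77) - w = (26 - 4*77) - 1*5037/4 = (26 - 308) - 5037/4 = -282 - 5037/4 = -6165/4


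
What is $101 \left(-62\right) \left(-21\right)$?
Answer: $131502$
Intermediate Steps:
$101 \left(-62\right) \left(-21\right) = \left(-6262\right) \left(-21\right) = 131502$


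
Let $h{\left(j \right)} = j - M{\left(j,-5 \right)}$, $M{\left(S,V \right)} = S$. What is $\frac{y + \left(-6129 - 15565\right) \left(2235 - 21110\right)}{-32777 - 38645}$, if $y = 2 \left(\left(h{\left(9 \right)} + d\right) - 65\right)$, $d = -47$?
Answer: $- \frac{15749001}{2747} \approx -5733.2$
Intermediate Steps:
$h{\left(j \right)} = 0$ ($h{\left(j \right)} = j - j = 0$)
$y = -224$ ($y = 2 \left(\left(0 - 47\right) - 65\right) = 2 \left(-47 - 65\right) = 2 \left(-112\right) = -224$)
$\frac{y + \left(-6129 - 15565\right) \left(2235 - 21110\right)}{-32777 - 38645} = \frac{-224 + \left(-6129 - 15565\right) \left(2235 - 21110\right)}{-32777 - 38645} = \frac{-224 - -409474250}{-71422} = \left(-224 + 409474250\right) \left(- \frac{1}{71422}\right) = 409474026 \left(- \frac{1}{71422}\right) = - \frac{15749001}{2747}$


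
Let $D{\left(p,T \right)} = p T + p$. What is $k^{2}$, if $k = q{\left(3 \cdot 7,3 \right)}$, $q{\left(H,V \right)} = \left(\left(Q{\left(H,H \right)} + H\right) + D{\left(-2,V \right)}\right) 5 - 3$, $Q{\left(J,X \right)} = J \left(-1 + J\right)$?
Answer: $4674244$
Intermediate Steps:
$D{\left(p,T \right)} = p + T p$ ($D{\left(p,T \right)} = T p + p = p + T p$)
$q{\left(H,V \right)} = -13 - 10 V + 5 H + 5 H \left(-1 + H\right)$ ($q{\left(H,V \right)} = \left(\left(H \left(-1 + H\right) + H\right) - 2 \left(1 + V\right)\right) 5 - 3 = \left(\left(H + H \left(-1 + H\right)\right) - \left(2 + 2 V\right)\right) 5 - 3 = \left(-2 + H - 2 V + H \left(-1 + H\right)\right) 5 - 3 = \left(-10 - 10 V + 5 H + 5 H \left(-1 + H\right)\right) - 3 = -13 - 10 V + 5 H + 5 H \left(-1 + H\right)$)
$k = 2162$ ($k = -13 - 30 + 5 \left(3 \cdot 7\right)^{2} = -13 - 30 + 5 \cdot 21^{2} = -13 - 30 + 5 \cdot 441 = -13 - 30 + 2205 = 2162$)
$k^{2} = 2162^{2} = 4674244$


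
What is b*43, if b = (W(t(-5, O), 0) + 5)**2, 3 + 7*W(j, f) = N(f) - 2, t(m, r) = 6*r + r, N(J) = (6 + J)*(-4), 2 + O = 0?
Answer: 1548/49 ≈ 31.592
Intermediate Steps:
O = -2 (O = -2 + 0 = -2)
N(J) = -24 - 4*J
t(m, r) = 7*r
W(j, f) = -29/7 - 4*f/7 (W(j, f) = -3/7 + ((-24 - 4*f) - 2)/7 = -3/7 + (-26 - 4*f)/7 = -3/7 + (-26/7 - 4*f/7) = -29/7 - 4*f/7)
b = 36/49 (b = ((-29/7 - 4/7*0) + 5)**2 = ((-29/7 + 0) + 5)**2 = (-29/7 + 5)**2 = (6/7)**2 = 36/49 ≈ 0.73469)
b*43 = (36/49)*43 = 1548/49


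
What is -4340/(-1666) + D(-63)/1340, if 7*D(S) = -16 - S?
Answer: 59457/22780 ≈ 2.6101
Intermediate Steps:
D(S) = -16/7 - S/7 (D(S) = (-16 - S)/7 = -16/7 - S/7)
-4340/(-1666) + D(-63)/1340 = -4340/(-1666) + (-16/7 - ⅐*(-63))/1340 = -4340*(-1/1666) + (-16/7 + 9)*(1/1340) = 310/119 + (47/7)*(1/1340) = 310/119 + 47/9380 = 59457/22780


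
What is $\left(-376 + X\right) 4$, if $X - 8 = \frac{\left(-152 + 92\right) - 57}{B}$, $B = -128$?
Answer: $- \frac{46987}{32} \approx -1468.3$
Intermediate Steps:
$X = \frac{1141}{128}$ ($X = 8 + \frac{\left(-152 + 92\right) - 57}{-128} = 8 + \left(-60 - 57\right) \left(- \frac{1}{128}\right) = 8 - - \frac{117}{128} = 8 + \frac{117}{128} = \frac{1141}{128} \approx 8.9141$)
$\left(-376 + X\right) 4 = \left(-376 + \frac{1141}{128}\right) 4 = \left(- \frac{46987}{128}\right) 4 = - \frac{46987}{32}$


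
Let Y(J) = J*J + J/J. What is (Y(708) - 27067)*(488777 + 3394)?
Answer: 233386503858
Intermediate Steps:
Y(J) = 1 + J**2 (Y(J) = J**2 + 1 = 1 + J**2)
(Y(708) - 27067)*(488777 + 3394) = ((1 + 708**2) - 27067)*(488777 + 3394) = ((1 + 501264) - 27067)*492171 = (501265 - 27067)*492171 = 474198*492171 = 233386503858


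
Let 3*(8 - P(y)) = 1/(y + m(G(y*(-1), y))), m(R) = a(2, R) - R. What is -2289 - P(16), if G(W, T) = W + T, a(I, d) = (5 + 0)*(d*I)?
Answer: -110255/48 ≈ -2297.0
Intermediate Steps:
a(I, d) = 5*I*d (a(I, d) = 5*(I*d) = 5*I*d)
G(W, T) = T + W
m(R) = 9*R (m(R) = 5*2*R - R = 10*R - R = 9*R)
P(y) = 8 - 1/(3*y) (P(y) = 8 - 1/(3*(y + 9*(y + y*(-1)))) = 8 - 1/(3*(y + 9*(y - y))) = 8 - 1/(3*(y + 9*0)) = 8 - 1/(3*(y + 0)) = 8 - 1/(3*y))
-2289 - P(16) = -2289 - (8 - 1/3/16) = -2289 - (8 - 1/3*1/16) = -2289 - (8 - 1/48) = -2289 - 1*383/48 = -2289 - 383/48 = -110255/48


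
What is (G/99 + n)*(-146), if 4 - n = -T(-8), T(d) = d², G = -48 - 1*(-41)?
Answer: -981850/99 ≈ -9917.7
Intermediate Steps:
G = -7 (G = -48 + 41 = -7)
n = 68 (n = 4 - (-1)*(-8)² = 4 - (-1)*64 = 4 - 1*(-64) = 4 + 64 = 68)
(G/99 + n)*(-146) = (-7/99 + 68)*(-146) = (6725/99)*(-146) = -981850/99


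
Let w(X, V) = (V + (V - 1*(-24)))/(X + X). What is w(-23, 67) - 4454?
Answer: -102521/23 ≈ -4457.4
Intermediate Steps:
w(X, V) = (24 + 2*V)/(2*X) (w(X, V) = (V + (V + 24))/((2*X)) = (V + (24 + V))*(1/(2*X)) = (24 + 2*V)*(1/(2*X)) = (24 + 2*V)/(2*X))
w(-23, 67) - 4454 = (12 + 67)/(-23) - 4454 = -1/23*79 - 4454 = -79/23 - 4454 = -102521/23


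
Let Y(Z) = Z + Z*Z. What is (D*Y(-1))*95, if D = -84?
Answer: 0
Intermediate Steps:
Y(Z) = Z + Z²
(D*Y(-1))*95 = -(-84)*(1 - 1)*95 = -(-84)*0*95 = -84*0*95 = 0*95 = 0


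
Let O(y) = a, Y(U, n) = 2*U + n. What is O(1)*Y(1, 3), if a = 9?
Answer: 45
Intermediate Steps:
Y(U, n) = n + 2*U
O(y) = 9
O(1)*Y(1, 3) = 9*(3 + 2*1) = 9*(3 + 2) = 9*5 = 45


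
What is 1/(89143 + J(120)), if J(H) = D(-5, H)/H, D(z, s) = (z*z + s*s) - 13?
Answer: 10/892631 ≈ 1.1203e-5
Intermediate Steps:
D(z, s) = -13 + s² + z² (D(z, s) = (z² + s²) - 13 = (s² + z²) - 13 = -13 + s² + z²)
J(H) = (12 + H²)/H (J(H) = (-13 + H² + (-5)²)/H = (-13 + H² + 25)/H = (12 + H²)/H)
1/(89143 + J(120)) = 1/(89143 + (120 + 12/120)) = 1/(89143 + (120 + 12*(1/120))) = 1/(89143 + (120 + ⅒)) = 1/(89143 + 1201/10) = 1/(892631/10) = 10/892631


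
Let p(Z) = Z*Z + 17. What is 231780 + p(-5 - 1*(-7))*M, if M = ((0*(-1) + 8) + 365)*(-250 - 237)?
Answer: -3582891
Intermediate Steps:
p(Z) = 17 + Z² (p(Z) = Z² + 17 = 17 + Z²)
M = -181651 (M = ((0 + 8) + 365)*(-487) = (8 + 365)*(-487) = 373*(-487) = -181651)
231780 + p(-5 - 1*(-7))*M = 231780 + (17 + (-5 - 1*(-7))²)*(-181651) = 231780 + (17 + (-5 + 7)²)*(-181651) = 231780 + (17 + 2²)*(-181651) = 231780 + (17 + 4)*(-181651) = 231780 + 21*(-181651) = 231780 - 3814671 = -3582891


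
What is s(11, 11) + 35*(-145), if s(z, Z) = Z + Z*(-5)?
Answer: -5119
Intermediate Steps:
s(z, Z) = -4*Z (s(z, Z) = Z - 5*Z = -4*Z)
s(11, 11) + 35*(-145) = -4*11 + 35*(-145) = -44 - 5075 = -5119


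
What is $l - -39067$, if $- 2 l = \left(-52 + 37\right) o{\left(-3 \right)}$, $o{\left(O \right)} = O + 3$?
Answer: $39067$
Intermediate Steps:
$o{\left(O \right)} = 3 + O$
$l = 0$ ($l = - \frac{\left(-52 + 37\right) \left(3 - 3\right)}{2} = - \frac{\left(-15\right) 0}{2} = \left(- \frac{1}{2}\right) 0 = 0$)
$l - -39067 = 0 - -39067 = 0 + 39067 = 39067$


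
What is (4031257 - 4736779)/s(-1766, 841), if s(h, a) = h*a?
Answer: 352761/742603 ≈ 0.47503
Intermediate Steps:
s(h, a) = a*h
(4031257 - 4736779)/s(-1766, 841) = (4031257 - 4736779)/((841*(-1766))) = -705522/(-1485206) = -705522*(-1/1485206) = 352761/742603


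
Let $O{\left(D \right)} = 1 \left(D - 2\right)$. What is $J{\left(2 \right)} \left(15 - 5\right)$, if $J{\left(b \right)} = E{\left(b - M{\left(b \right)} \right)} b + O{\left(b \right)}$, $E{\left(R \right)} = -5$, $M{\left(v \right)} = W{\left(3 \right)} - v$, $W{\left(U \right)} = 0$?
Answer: $-100$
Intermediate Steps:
$M{\left(v \right)} = - v$ ($M{\left(v \right)} = 0 - v = - v$)
$O{\left(D \right)} = -2 + D$ ($O{\left(D \right)} = 1 \left(-2 + D\right) = -2 + D$)
$J{\left(b \right)} = -2 - 4 b$ ($J{\left(b \right)} = - 5 b + \left(-2 + b\right) = -2 - 4 b$)
$J{\left(2 \right)} \left(15 - 5\right) = \left(-2 - 8\right) \left(15 - 5\right) = \left(-2 - 8\right) 10 = \left(-10\right) 10 = -100$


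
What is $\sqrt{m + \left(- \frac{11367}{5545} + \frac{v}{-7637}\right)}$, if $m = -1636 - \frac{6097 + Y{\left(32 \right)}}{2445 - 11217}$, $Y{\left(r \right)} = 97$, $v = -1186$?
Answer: $\frac{i \sqrt{56478692614513120492674210}}{185734665690} \approx 40.462 i$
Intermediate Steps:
$m = - \frac{7172399}{4386}$ ($m = -1636 - \frac{6097 + 97}{2445 - 11217} = -1636 - \frac{6194}{-8772} = -1636 - 6194 \left(- \frac{1}{8772}\right) = -1636 - - \frac{3097}{4386} = -1636 + \frac{3097}{4386} = - \frac{7172399}{4386} \approx -1635.3$)
$\sqrt{m + \left(- \frac{11367}{5545} + \frac{v}{-7637}\right)} = \sqrt{- \frac{7172399}{4386} - \left(- \frac{1186}{7637} + \frac{11367}{5545}\right)} = \sqrt{- \frac{7172399}{4386} - \frac{80233409}{42347165}} = \sqrt{- \frac{304082667630709}{185734665690}} = \frac{i \sqrt{56478692614513120492674210}}{185734665690}$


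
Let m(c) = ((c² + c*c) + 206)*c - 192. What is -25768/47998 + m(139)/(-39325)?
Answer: -181949068/1319945 ≈ -137.85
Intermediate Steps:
m(c) = -192 + c*(206 + 2*c²) (m(c) = ((c² + c²) + 206)*c - 192 = (2*c² + 206)*c - 192 = (206 + 2*c²)*c - 192 = c*(206 + 2*c²) - 192 = -192 + c*(206 + 2*c²))
-25768/47998 + m(139)/(-39325) = -25768/47998 + (-192 + 2*139³ + 206*139)/(-39325) = -25768*1/47998 + (-192 + 2*2685619 + 28634)*(-1/39325) = -12884/23999 + (-192 + 5371238 + 28634)*(-1/39325) = -12884/23999 + 5399680*(-1/39325) = -12884/23999 - 7552/55 = -181949068/1319945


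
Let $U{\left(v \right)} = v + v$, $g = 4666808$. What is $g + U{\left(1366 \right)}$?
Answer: $4669540$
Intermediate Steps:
$U{\left(v \right)} = 2 v$
$g + U{\left(1366 \right)} = 4666808 + 2 \cdot 1366 = 4666808 + 2732 = 4669540$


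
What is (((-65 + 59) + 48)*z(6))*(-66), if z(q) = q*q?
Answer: -99792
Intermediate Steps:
z(q) = q²
(((-65 + 59) + 48)*z(6))*(-66) = (((-65 + 59) + 48)*6²)*(-66) = ((-6 + 48)*36)*(-66) = (42*36)*(-66) = 1512*(-66) = -99792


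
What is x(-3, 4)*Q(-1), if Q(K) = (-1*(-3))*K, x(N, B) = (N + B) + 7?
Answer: -24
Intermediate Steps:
x(N, B) = 7 + B + N (x(N, B) = (B + N) + 7 = 7 + B + N)
Q(K) = 3*K
x(-3, 4)*Q(-1) = (7 + 4 - 3)*(3*(-1)) = 8*(-3) = -24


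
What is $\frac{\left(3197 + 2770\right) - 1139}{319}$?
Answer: $\frac{4828}{319} \approx 15.135$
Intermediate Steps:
$\frac{\left(3197 + 2770\right) - 1139}{319} = \left(5967 - 1139\right) \frac{1}{319} = 4828 \cdot \frac{1}{319} = \frac{4828}{319}$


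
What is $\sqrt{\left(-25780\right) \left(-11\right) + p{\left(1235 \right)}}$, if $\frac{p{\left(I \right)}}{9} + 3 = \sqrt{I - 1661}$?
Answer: $\sqrt{283553 + 9 i \sqrt{426}} \approx 532.5 + 0.174 i$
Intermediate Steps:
$p{\left(I \right)} = -27 + 9 \sqrt{-1661 + I}$ ($p{\left(I \right)} = -27 + 9 \sqrt{I - 1661} = -27 + 9 \sqrt{-1661 + I}$)
$\sqrt{\left(-25780\right) \left(-11\right) + p{\left(1235 \right)}} = \sqrt{\left(-25780\right) \left(-11\right) - \left(27 - 9 \sqrt{-1661 + 1235}\right)} = \sqrt{283580 - \left(27 - 9 \sqrt{-426}\right)} = \sqrt{283580 - \left(27 - 9 i \sqrt{426}\right)} = \sqrt{283553 + 9 i \sqrt{426}}$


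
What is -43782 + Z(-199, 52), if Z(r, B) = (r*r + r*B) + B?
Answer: -14477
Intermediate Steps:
Z(r, B) = B + r**2 + B*r (Z(r, B) = (r**2 + B*r) + B = B + r**2 + B*r)
-43782 + Z(-199, 52) = -43782 + (52 + (-199)**2 + 52*(-199)) = -43782 + (52 + 39601 - 10348) = -43782 + 29305 = -14477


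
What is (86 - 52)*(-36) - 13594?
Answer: -14818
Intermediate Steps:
(86 - 52)*(-36) - 13594 = 34*(-36) - 13594 = -1224 - 13594 = -14818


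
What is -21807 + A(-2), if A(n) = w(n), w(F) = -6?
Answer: -21813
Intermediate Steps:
A(n) = -6
-21807 + A(-2) = -21807 - 6 = -21813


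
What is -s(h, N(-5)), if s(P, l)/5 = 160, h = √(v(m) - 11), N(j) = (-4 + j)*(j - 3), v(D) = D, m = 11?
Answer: -800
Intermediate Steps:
N(j) = (-4 + j)*(-3 + j)
h = 0 (h = √(11 - 11) = √0 = 0)
s(P, l) = 800 (s(P, l) = 5*160 = 800)
-s(h, N(-5)) = -1*800 = -800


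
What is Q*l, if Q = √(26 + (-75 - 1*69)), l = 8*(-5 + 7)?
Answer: 16*I*√118 ≈ 173.8*I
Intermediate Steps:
l = 16 (l = 8*2 = 16)
Q = I*√118 (Q = √(26 + (-75 - 69)) = √(26 - 144) = √(-118) = I*√118 ≈ 10.863*I)
Q*l = (I*√118)*16 = 16*I*√118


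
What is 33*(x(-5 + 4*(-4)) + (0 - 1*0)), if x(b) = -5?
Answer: -165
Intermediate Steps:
33*(x(-5 + 4*(-4)) + (0 - 1*0)) = 33*(-5 + (0 - 1*0)) = 33*(-5 + (0 + 0)) = 33*(-5 + 0) = 33*(-5) = -165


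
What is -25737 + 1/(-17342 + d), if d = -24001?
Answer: -1064044792/41343 ≈ -25737.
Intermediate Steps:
-25737 + 1/(-17342 + d) = -25737 + 1/(-17342 - 24001) = -25737 + 1/(-41343) = -25737 - 1/41343 = -1064044792/41343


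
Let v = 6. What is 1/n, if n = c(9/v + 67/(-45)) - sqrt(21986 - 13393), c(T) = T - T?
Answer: -sqrt(8593)/8593 ≈ -0.010788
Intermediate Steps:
c(T) = 0
n = -sqrt(8593) (n = 0 - sqrt(21986 - 13393) = 0 - sqrt(8593) = -sqrt(8593) ≈ -92.698)
1/n = 1/(-sqrt(8593)) = -sqrt(8593)/8593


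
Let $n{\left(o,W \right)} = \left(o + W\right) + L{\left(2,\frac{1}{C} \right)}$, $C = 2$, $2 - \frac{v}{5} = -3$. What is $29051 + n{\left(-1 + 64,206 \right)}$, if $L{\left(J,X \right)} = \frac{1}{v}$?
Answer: $\frac{733001}{25} \approx 29320.0$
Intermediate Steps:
$v = 25$ ($v = 10 - -15 = 10 + 15 = 25$)
$L{\left(J,X \right)} = \frac{1}{25}$
$n{\left(o,W \right)} = \frac{1}{25} + W + o$ ($n{\left(o,W \right)} = \left(o + W\right) + \frac{1}{25} = \left(W + o\right) + \frac{1}{25} = \frac{1}{25} + W + o$)
$29051 + n{\left(-1 + 64,206 \right)} = 29051 + \left(\frac{1}{25} + 206 + \left(-1 + 64\right)\right) = 29051 + \left(\frac{1}{25} + 206 + 63\right) = 29051 + \frac{6726}{25} = \frac{733001}{25}$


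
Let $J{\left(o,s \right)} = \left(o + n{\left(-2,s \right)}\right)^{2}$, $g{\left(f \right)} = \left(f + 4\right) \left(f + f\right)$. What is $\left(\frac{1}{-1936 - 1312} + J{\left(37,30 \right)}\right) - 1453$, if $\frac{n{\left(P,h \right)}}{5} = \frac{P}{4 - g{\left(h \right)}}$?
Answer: $- \frac{70379978253}{841495088} \approx -83.637$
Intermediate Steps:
$g{\left(f \right)} = 2 f \left(4 + f\right)$ ($g{\left(f \right)} = \left(4 + f\right) 2 f = 2 f \left(4 + f\right)$)
$n{\left(P,h \right)} = \frac{5 P}{4 - 2 h \left(4 + h\right)}$ ($n{\left(P,h \right)} = 5 \frac{P}{4 - 2 h \left(4 + h\right)} = \frac{5 P}{4 - 2 h \left(4 + h\right)}$)
$J{\left(o,s \right)} = \left(o + \frac{10}{-4 + 2 s \left(4 + s\right)}\right)^{2}$ ($J{\left(o,s \right)} = \left(o - - \frac{10}{-4 + 2 s \left(4 + s\right)}\right)^{2} = \left(o + \frac{10}{-4 + 2 s \left(4 + s\right)}\right)^{2}$)
$\left(\frac{1}{-1936 - 1312} + J{\left(37,30 \right)}\right) - 1453 = \left(\frac{1}{-1936 - 1312} + \frac{\left(5 + 37 \left(-2 + 30 \left(4 + 30\right)\right)\right)^{2}}{\left(-2 + 30 \left(4 + 30\right)\right)^{2}}\right) - 1453 = \left(\frac{1}{-3248} + \frac{\left(5 + 37 \left(-2 + 30 \cdot 34\right)\right)^{2}}{\left(-2 + 30 \cdot 34\right)^{2}}\right) - 1453 = \left(- \frac{1}{3248} + \frac{\left(5 + 37 \left(-2 + 1020\right)\right)^{2}}{\left(-2 + 1020\right)^{2}}\right) - 1453 = \left(- \frac{1}{3248} + \frac{\left(5 + 37 \cdot 1018\right)^{2}}{1036324}\right) - 1453 = \left(- \frac{1}{3248} + \frac{\left(5 + 37666\right)^{2}}{1036324}\right) - 1453 = \left(- \frac{1}{3248} + \frac{37671^{2}}{1036324}\right) - 1453 = \left(- \frac{1}{3248} + \frac{1}{1036324} \cdot 1419104241\right) - 1453 = \left(- \frac{1}{3248} + \frac{1419104241}{1036324}\right) - 1453 = \frac{1152312384611}{841495088} - 1453 = - \frac{70379978253}{841495088}$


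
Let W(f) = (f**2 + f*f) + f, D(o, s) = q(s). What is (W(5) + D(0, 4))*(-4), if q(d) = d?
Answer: -236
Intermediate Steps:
D(o, s) = s
W(f) = f + 2*f**2 (W(f) = (f**2 + f**2) + f = 2*f**2 + f = f + 2*f**2)
(W(5) + D(0, 4))*(-4) = (5*(1 + 2*5) + 4)*(-4) = (5*(1 + 10) + 4)*(-4) = (5*11 + 4)*(-4) = (55 + 4)*(-4) = 59*(-4) = -236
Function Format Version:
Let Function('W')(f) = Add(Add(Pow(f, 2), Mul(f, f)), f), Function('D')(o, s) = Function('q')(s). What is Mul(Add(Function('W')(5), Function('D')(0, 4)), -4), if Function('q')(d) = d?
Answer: -236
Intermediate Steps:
Function('D')(o, s) = s
Function('W')(f) = Add(f, Mul(2, Pow(f, 2))) (Function('W')(f) = Add(Add(Pow(f, 2), Pow(f, 2)), f) = Add(Mul(2, Pow(f, 2)), f) = Add(f, Mul(2, Pow(f, 2))))
Mul(Add(Function('W')(5), Function('D')(0, 4)), -4) = Mul(Add(Mul(5, Add(1, Mul(2, 5))), 4), -4) = Mul(Add(Mul(5, Add(1, 10)), 4), -4) = Mul(Add(Mul(5, 11), 4), -4) = Mul(Add(55, 4), -4) = Mul(59, -4) = -236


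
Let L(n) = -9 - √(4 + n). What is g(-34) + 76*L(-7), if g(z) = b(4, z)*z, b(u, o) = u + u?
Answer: -956 - 76*I*√3 ≈ -956.0 - 131.64*I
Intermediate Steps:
b(u, o) = 2*u
g(z) = 8*z (g(z) = (2*4)*z = 8*z)
g(-34) + 76*L(-7) = 8*(-34) + 76*(-9 - √(4 - 7)) = -272 + 76*(-9 - √(-3)) = -272 + 76*(-9 - I*√3) = -272 + (-684 - 76*I*√3) = -956 - 76*I*√3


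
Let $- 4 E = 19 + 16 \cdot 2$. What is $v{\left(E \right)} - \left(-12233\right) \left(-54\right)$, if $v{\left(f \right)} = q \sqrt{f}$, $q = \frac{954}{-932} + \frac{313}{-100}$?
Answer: $-660582 - \frac{96779 i \sqrt{51}}{46600} \approx -6.6058 \cdot 10^{5} - 14.831 i$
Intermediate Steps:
$q = - \frac{96779}{23300}$ ($q = 954 \left(- \frac{1}{932}\right) + 313 \left(- \frac{1}{100}\right) = - \frac{477}{466} - \frac{313}{100} = - \frac{96779}{23300} \approx -4.1536$)
$E = - \frac{51}{4}$ ($E = - \frac{19 + 16 \cdot 2}{4} = - \frac{19 + 32}{4} = \left(- \frac{1}{4}\right) 51 = - \frac{51}{4} \approx -12.75$)
$v{\left(f \right)} = - \frac{96779 \sqrt{f}}{23300}$
$v{\left(E \right)} - \left(-12233\right) \left(-54\right) = - \frac{96779 \sqrt{- \frac{51}{4}}}{23300} - \left(-12233\right) \left(-54\right) = - \frac{96779 \frac{i \sqrt{51}}{2}}{23300} - 660582 = - \frac{96779 i \sqrt{51}}{46600} - 660582 = -660582 - \frac{96779 i \sqrt{51}}{46600}$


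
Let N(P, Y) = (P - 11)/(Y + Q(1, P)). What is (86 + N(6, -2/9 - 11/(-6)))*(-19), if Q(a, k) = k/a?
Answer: -222148/137 ≈ -1621.5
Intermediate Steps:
N(P, Y) = (-11 + P)/(P + Y) (N(P, Y) = (P - 11)/(Y + P/1) = (-11 + P)/(Y + P*1) = (-11 + P)/(Y + P) = (-11 + P)/(P + Y))
(86 + N(6, -2/9 - 11/(-6)))*(-19) = (86 + (-11 + 6)/(6 + (-2/9 - 11/(-6))))*(-19) = (86 - 5/(6 + (-2*⅑ - 11*(-⅙))))*(-19) = (86 - 5/(6 + (-2/9 + 11/6)))*(-19) = (86 - 5/(6 + 29/18))*(-19) = (86 - 5/(137/18))*(-19) = (86 + (18/137)*(-5))*(-19) = (86 - 90/137)*(-19) = (11692/137)*(-19) = -222148/137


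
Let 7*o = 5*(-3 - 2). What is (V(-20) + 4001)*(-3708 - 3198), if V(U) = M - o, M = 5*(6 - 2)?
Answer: -194555832/7 ≈ -2.7794e+7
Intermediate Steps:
M = 20 (M = 5*4 = 20)
o = -25/7 (o = (5*(-3 - 2))/7 = (5*(-5))/7 = (1/7)*(-25) = -25/7 ≈ -3.5714)
V(U) = 165/7 (V(U) = 20 - 1*(-25/7) = 20 + 25/7 = 165/7)
(V(-20) + 4001)*(-3708 - 3198) = (165/7 + 4001)*(-3708 - 3198) = (28172/7)*(-6906) = -194555832/7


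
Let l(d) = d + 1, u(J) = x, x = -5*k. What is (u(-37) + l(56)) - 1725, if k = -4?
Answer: -1648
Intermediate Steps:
x = 20 (x = -5*(-4) = 20)
u(J) = 20
l(d) = 1 + d
(u(-37) + l(56)) - 1725 = (20 + (1 + 56)) - 1725 = (20 + 57) - 1725 = 77 - 1725 = -1648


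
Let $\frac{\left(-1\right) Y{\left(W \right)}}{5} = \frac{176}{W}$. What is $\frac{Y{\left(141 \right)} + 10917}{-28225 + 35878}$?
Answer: $\frac{1538417}{1079073} \approx 1.4257$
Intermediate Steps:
$Y{\left(W \right)} = - \frac{880}{W}$ ($Y{\left(W \right)} = - 5 \frac{176}{W} = - \frac{880}{W}$)
$\frac{Y{\left(141 \right)} + 10917}{-28225 + 35878} = \frac{- \frac{880}{141} + 10917}{-28225 + 35878} = \frac{\left(-880\right) \frac{1}{141} + 10917}{7653} = \left(- \frac{880}{141} + 10917\right) \frac{1}{7653} = \frac{1538417}{141} \cdot \frac{1}{7653} = \frac{1538417}{1079073}$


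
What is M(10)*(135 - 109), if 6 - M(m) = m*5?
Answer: -1144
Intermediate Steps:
M(m) = 6 - 5*m (M(m) = 6 - m*5 = 6 - 5*m)
M(10)*(135 - 109) = (6 - 5*10)*(135 - 109) = (6 - 50)*26 = -44*26 = -1144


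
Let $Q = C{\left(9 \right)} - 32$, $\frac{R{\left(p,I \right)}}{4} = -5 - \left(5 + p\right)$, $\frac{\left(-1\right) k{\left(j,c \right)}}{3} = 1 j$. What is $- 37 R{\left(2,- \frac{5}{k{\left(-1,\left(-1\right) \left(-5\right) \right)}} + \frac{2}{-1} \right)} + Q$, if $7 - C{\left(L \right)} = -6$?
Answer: $1757$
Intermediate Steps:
$C{\left(L \right)} = 13$ ($C{\left(L \right)} = 7 - -6 = 7 + 6 = 13$)
$k{\left(j,c \right)} = - 3 j$ ($k{\left(j,c \right)} = - 3 \cdot 1 j = - 3 j$)
$R{\left(p,I \right)} = -40 - 4 p$ ($R{\left(p,I \right)} = 4 \left(-5 - \left(5 + p\right)\right) = 4 \left(-10 - p\right) = -40 - 4 p$)
$Q = -19$ ($Q = 13 - 32 = -19$)
$- 37 R{\left(2,- \frac{5}{k{\left(-1,\left(-1\right) \left(-5\right) \right)}} + \frac{2}{-1} \right)} + Q = - 37 \left(-40 - 8\right) - 19 = \left(-37\right) \left(-48\right) - 19 = 1776 - 19 = 1757$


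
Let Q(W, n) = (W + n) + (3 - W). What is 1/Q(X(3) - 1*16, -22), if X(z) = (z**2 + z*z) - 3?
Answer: -1/19 ≈ -0.052632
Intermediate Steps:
X(z) = -3 + 2*z**2 (X(z) = (z**2 + z**2) - 3 = 2*z**2 - 3 = -3 + 2*z**2)
Q(W, n) = 3 + n
1/Q(X(3) - 1*16, -22) = 1/(3 - 22) = 1/(-19) = -1/19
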